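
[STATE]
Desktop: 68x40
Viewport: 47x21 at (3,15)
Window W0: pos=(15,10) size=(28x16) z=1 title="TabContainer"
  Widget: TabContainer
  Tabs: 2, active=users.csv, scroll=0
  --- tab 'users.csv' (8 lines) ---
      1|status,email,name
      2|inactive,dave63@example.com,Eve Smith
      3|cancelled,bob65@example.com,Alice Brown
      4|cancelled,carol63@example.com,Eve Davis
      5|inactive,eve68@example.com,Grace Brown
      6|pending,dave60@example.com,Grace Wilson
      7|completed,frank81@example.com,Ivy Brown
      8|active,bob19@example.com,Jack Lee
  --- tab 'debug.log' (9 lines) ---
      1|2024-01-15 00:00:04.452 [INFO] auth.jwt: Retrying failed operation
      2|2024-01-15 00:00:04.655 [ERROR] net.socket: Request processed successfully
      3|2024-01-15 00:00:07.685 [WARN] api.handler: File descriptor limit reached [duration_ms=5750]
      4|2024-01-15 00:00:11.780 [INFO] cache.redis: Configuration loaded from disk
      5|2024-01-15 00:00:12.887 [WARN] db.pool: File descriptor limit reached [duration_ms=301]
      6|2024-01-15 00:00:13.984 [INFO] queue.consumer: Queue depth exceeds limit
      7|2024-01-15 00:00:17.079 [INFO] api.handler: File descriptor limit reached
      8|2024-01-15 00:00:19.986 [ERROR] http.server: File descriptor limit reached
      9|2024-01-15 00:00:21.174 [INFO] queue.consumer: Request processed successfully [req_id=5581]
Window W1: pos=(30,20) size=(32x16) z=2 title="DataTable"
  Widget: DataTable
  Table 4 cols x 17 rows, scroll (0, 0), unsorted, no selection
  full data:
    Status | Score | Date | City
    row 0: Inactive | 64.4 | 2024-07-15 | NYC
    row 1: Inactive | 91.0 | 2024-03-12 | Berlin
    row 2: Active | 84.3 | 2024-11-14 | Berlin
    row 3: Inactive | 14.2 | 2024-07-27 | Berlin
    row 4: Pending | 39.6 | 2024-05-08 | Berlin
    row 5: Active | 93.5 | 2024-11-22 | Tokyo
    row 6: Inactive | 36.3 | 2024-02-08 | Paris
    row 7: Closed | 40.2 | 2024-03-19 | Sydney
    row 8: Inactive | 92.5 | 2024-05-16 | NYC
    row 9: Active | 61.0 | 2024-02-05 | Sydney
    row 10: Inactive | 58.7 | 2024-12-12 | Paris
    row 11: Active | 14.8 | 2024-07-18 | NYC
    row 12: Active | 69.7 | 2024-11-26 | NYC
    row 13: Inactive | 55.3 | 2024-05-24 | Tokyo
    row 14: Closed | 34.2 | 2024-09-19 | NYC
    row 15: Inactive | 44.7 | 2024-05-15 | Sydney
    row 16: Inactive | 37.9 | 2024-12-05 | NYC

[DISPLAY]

            ┃status,email,name         ┃       
            ┃inactive,dave63@example.co┃       
            ┃cancelled,bob65@example.co┃       
            ┃cancelled,carol63@example.┃       
            ┃inactive,eve68@example.com┃       
            ┃pending,dave60┏━━━━━━━━━━━━━━━━━━━
            ┃completed,fran┃ DataTable         
            ┃active,bob19@e┠───────────────────
            ┃              ┃Status  │Score│Date
            ┃              ┃────────┼─────┼────
            ┗━━━━━━━━━━━━━━┃Inactive│64.4 │2024
                           ┃Inactive│91.0 │2024
                           ┃Active  │84.3 │2024
                           ┃Inactive│14.2 │2024
                           ┃Pending │39.6 │2024
                           ┃Active  │93.5 │2024
                           ┃Inactive│36.3 │2024
                           ┃Closed  │40.2 │2024
                           ┃Inactive│92.5 │2024
                           ┃Active  │61.0 │2024
                           ┗━━━━━━━━━━━━━━━━━━━


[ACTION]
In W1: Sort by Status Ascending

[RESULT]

            ┃status,email,name         ┃       
            ┃inactive,dave63@example.co┃       
            ┃cancelled,bob65@example.co┃       
            ┃cancelled,carol63@example.┃       
            ┃inactive,eve68@example.com┃       
            ┃pending,dave60┏━━━━━━━━━━━━━━━━━━━
            ┃completed,fran┃ DataTable         
            ┃active,bob19@e┠───────────────────
            ┃              ┃Status ▲│Score│Date
            ┃              ┃────────┼─────┼────
            ┗━━━━━━━━━━━━━━┃Active  │84.3 │2024
                           ┃Active  │93.5 │2024
                           ┃Active  │61.0 │2024
                           ┃Active  │14.8 │2024
                           ┃Active  │69.7 │2024
                           ┃Closed  │40.2 │2024
                           ┃Closed  │34.2 │2024
                           ┃Inactive│64.4 │2024
                           ┃Inactive│91.0 │2024
                           ┃Inactive│14.2 │2024
                           ┗━━━━━━━━━━━━━━━━━━━


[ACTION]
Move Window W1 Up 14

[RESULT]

            ┃status,email,n┃Active  │69.7 │2024
            ┃inactive,dave6┃Closed  │40.2 │2024
            ┃cancelled,bob6┃Closed  │34.2 │2024
            ┃cancelled,caro┃Inactive│64.4 │2024
            ┃inactive,eve68┃Inactive│91.0 │2024
            ┃pending,dave60┃Inactive│14.2 │2024
            ┃completed,fran┗━━━━━━━━━━━━━━━━━━━
            ┃active,bob19@example.com,J┃       
            ┃                          ┃       
            ┃                          ┃       
            ┗━━━━━━━━━━━━━━━━━━━━━━━━━━┛       
                                               
                                               
                                               
                                               
                                               
                                               
                                               
                                               
                                               
                                               


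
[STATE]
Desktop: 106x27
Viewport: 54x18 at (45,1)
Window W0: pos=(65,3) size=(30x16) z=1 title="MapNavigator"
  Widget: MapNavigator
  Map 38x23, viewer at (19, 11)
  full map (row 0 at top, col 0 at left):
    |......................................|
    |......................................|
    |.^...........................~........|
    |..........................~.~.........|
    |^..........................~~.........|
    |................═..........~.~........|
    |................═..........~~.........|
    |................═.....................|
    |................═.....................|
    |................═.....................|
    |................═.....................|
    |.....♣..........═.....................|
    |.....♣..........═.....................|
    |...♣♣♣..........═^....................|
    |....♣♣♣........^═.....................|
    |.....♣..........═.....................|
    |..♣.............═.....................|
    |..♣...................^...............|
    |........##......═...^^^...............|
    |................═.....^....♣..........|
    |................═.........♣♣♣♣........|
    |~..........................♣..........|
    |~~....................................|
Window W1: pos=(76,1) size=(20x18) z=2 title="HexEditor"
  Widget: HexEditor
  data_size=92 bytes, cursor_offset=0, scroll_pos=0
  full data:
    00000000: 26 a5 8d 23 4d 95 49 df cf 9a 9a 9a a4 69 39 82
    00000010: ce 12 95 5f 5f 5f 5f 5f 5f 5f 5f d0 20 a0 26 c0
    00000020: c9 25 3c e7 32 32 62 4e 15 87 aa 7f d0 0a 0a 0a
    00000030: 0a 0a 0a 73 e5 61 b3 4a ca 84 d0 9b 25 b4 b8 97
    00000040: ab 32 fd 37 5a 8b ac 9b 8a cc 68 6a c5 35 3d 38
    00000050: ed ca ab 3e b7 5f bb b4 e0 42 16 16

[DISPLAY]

                               ┏━━━━━━━━━━━━━━━━━━┓   
                               ┃ HexEditor        ┃   
                    ┏━━━━━━━━━━┠──────────────────┨   
                    ┃ MapNaviga┃00000000  26 a5 8d┃   
                    ┠──────────┃00000010  ce 12 95┃   
                    ┃..........┃00000020  c9 25 3c┃   
                    ┃..........┃00000030  0a 0a 0a┃   
                    ┃..........┃00000040  ab 32 fd┃   
                    ┃..........┃00000050  ed ca ab┃   
                    ┃..........┃                  ┃   
                    ┃..........┃                  ┃   
                    ┃♣.........┃                  ┃   
                    ┃♣.........┃                  ┃   
                    ┃♣.........┃                  ┃   
                    ┃♣♣........┃                  ┃   
                    ┃♣.........┃                  ┃   
                    ┃..........┃                  ┃   
                    ┗━━━━━━━━━━┗━━━━━━━━━━━━━━━━━━┛   


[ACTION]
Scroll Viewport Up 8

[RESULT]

                                                      
                               ┏━━━━━━━━━━━━━━━━━━┓   
                               ┃ HexEditor        ┃   
                    ┏━━━━━━━━━━┠──────────────────┨   
                    ┃ MapNaviga┃00000000  26 a5 8d┃   
                    ┠──────────┃00000010  ce 12 95┃   
                    ┃..........┃00000020  c9 25 3c┃   
                    ┃..........┃00000030  0a 0a 0a┃   
                    ┃..........┃00000040  ab 32 fd┃   
                    ┃..........┃00000050  ed ca ab┃   
                    ┃..........┃                  ┃   
                    ┃..........┃                  ┃   
                    ┃♣.........┃                  ┃   
                    ┃♣.........┃                  ┃   
                    ┃♣.........┃                  ┃   
                    ┃♣♣........┃                  ┃   
                    ┃♣.........┃                  ┃   
                    ┃..........┃                  ┃   


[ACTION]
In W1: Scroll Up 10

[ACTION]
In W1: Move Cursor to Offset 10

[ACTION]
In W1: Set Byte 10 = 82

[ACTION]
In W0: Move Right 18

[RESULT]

                                                      
                               ┏━━━━━━━━━━━━━━━━━━┓   
                               ┃ HexEditor        ┃   
                    ┏━━━━━━━━━━┠──────────────────┨   
                    ┃ MapNaviga┃00000000  26 a5 8d┃   
                    ┠──────────┃00000010  ce 12 95┃   
                    ┃....~.~...┃00000020  c9 25 3c┃   
                    ┃....~~....┃00000030  0a 0a 0a┃   
                    ┃..........┃00000040  ab 32 fd┃   
                    ┃..........┃00000050  ed ca ab┃   
                    ┃..........┃                  ┃   
                    ┃..........┃                  ┃   
                    ┃..........┃                  ┃   
                    ┃..........┃                  ┃   
                    ┃..........┃                  ┃   
                    ┃..........┃                  ┃   
                    ┃..........┃                  ┃   
                    ┃..........┃                  ┃   


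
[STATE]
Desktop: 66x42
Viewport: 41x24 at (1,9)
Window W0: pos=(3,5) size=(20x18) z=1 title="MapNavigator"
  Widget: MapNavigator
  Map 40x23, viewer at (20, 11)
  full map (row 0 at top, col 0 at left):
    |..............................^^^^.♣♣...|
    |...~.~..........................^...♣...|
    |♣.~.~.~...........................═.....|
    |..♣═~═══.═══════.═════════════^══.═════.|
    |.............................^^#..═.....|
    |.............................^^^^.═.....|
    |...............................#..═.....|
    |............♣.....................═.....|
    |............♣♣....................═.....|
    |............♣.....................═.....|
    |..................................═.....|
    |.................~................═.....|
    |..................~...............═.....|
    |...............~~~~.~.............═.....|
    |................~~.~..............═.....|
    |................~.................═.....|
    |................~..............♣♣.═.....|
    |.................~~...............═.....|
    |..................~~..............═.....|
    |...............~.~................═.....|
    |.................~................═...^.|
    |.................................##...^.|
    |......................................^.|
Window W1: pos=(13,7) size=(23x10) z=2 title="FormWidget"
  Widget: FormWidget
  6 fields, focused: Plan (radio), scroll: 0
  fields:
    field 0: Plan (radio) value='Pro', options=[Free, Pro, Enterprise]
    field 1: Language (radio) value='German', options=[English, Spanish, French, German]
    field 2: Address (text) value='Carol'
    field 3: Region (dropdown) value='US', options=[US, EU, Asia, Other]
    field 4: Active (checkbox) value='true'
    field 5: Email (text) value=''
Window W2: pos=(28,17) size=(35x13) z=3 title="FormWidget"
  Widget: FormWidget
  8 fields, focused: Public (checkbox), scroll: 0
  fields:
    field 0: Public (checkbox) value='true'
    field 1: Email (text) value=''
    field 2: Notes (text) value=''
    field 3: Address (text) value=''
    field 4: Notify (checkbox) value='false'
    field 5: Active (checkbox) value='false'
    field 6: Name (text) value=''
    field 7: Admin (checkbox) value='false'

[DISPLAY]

  ┃.........┠─────────────────────┨      
  ┃.........┃> Plan:       ( ) Fre┃      
  ┃.♣.......┃  Language:   ( ) Eng┃      
  ┃.♣♣......┃  Address:    [Carol]┃      
  ┃.♣.......┃  Region:     [US  ▼]┃      
  ┃.........┃  Active:     [x]    ┃      
  ┃......~..┃  Email:      [     ]┃      
  ┃.......~.┗━━━━━━━━━━━━━━━━━━━━━┛      
  ┃....~~~~.~........┃     ┏━━━━━━━━━━━━━
  ┃.....~~.~.........┃     ┃ FormWidget  
  ┃.....~............┃     ┠─────────────
  ┃.....~............┃     ┃> Public:    
  ┃......~~..........┃     ┃  Email:     
  ┗━━━━━━━━━━━━━━━━━━┛     ┃  Notes:     
                           ┃  Address:   
                           ┃  Notify:    
                           ┃  Active:    
                           ┃  Name:      
                           ┃  Admin:     
                           ┃             
                           ┗━━━━━━━━━━━━━
                                         
                                         
                                         


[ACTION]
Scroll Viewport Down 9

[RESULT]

  ┃.....~~.~.........┃     ┃ FormWidget  
  ┃.....~............┃     ┠─────────────
  ┃.....~............┃     ┃> Public:    
  ┃......~~..........┃     ┃  Email:     
  ┗━━━━━━━━━━━━━━━━━━┛     ┃  Notes:     
                           ┃  Address:   
                           ┃  Notify:    
                           ┃  Active:    
                           ┃  Name:      
                           ┃  Admin:     
                           ┃             
                           ┗━━━━━━━━━━━━━
                                         
                                         
                                         
                                         
                                         
                                         
                                         
                                         
                                         
                                         
                                         
                                         


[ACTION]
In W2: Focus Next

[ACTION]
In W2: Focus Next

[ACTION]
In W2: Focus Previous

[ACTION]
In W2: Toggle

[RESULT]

  ┃.....~~.~.........┃     ┃ FormWidget  
  ┃.....~............┃     ┠─────────────
  ┃.....~............┃     ┃  Public:    
  ┃......~~..........┃     ┃> Email:     
  ┗━━━━━━━━━━━━━━━━━━┛     ┃  Notes:     
                           ┃  Address:   
                           ┃  Notify:    
                           ┃  Active:    
                           ┃  Name:      
                           ┃  Admin:     
                           ┃             
                           ┗━━━━━━━━━━━━━
                                         
                                         
                                         
                                         
                                         
                                         
                                         
                                         
                                         
                                         
                                         
                                         


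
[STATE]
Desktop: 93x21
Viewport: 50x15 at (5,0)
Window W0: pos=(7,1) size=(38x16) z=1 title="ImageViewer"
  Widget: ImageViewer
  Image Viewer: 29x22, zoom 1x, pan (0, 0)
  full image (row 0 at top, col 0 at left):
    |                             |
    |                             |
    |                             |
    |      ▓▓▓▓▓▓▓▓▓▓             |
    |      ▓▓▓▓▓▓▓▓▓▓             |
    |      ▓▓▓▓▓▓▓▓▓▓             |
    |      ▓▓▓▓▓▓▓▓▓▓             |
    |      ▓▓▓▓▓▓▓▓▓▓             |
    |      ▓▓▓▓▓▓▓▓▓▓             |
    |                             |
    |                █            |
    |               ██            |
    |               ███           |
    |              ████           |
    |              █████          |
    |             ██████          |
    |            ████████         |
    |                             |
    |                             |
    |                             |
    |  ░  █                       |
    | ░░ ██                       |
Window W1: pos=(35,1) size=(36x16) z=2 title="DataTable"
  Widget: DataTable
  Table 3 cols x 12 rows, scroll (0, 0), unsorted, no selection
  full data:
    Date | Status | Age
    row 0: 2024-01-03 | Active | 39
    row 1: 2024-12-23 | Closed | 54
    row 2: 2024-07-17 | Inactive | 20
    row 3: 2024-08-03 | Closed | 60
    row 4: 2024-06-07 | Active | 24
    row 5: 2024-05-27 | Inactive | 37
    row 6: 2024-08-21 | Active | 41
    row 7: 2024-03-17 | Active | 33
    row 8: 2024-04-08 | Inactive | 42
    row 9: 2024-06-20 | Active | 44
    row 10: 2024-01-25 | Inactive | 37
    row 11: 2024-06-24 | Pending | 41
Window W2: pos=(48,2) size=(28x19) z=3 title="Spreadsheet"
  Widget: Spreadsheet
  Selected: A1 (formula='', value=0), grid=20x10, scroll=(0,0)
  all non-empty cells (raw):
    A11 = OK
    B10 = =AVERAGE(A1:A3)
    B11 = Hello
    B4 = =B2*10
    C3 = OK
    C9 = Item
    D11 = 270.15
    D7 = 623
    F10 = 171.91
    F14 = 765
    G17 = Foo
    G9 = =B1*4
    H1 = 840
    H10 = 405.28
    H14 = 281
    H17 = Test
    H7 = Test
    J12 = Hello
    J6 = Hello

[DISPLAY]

                                                  
  ┏━━━━━━━━━━━━━━━━━━━━━━━━━━━┏━━━━━━━━━━━━━━━━━━━
  ┃ ImageViewer               ┃ DataTable  ┏━━━━━━
  ┠───────────────────────────┠────────────┃ Sprea
  ┃                           ┃Date      │S┠──────
  ┃                           ┃──────────┼─┃A1:   
  ┃                           ┃2024-01-03│A┃      
  ┃      ▓▓▓▓▓▓▓▓▓▓           ┃2024-12-23│C┃------
  ┃      ▓▓▓▓▓▓▓▓▓▓           ┃2024-07-17│I┃  1   
  ┃      ▓▓▓▓▓▓▓▓▓▓           ┃2024-08-03│C┃  2   
  ┃      ▓▓▓▓▓▓▓▓▓▓           ┃2024-06-07│A┃  3   
  ┃      ▓▓▓▓▓▓▓▓▓▓           ┃2024-05-27│I┃  4   
  ┃      ▓▓▓▓▓▓▓▓▓▓           ┃2024-08-21│A┃  5   
  ┃                           ┃2024-03-17│A┃  6   
  ┃                █          ┃2024-04-08│I┃  7   


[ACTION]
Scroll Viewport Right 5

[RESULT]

                                                  
━━━━━━━━━━━━━━━━━━━━━━━━━┏━━━━━━━━━━━━━━━━━━━━━━━━
mageViewer               ┃ DataTable  ┏━━━━━━━━━━━
─────────────────────────┠────────────┃ Spreadshee
                         ┃Date      │S┠───────────
                         ┃──────────┼─┃A1:        
                         ┃2024-01-03│A┃       A   
    ▓▓▓▓▓▓▓▓▓▓           ┃2024-12-23│C┃-----------
    ▓▓▓▓▓▓▓▓▓▓           ┃2024-07-17│I┃  1      [0
    ▓▓▓▓▓▓▓▓▓▓           ┃2024-08-03│C┃  2        
    ▓▓▓▓▓▓▓▓▓▓           ┃2024-06-07│A┃  3        
    ▓▓▓▓▓▓▓▓▓▓           ┃2024-05-27│I┃  4        
    ▓▓▓▓▓▓▓▓▓▓           ┃2024-08-21│A┃  5        
                         ┃2024-03-17│A┃  6        
              █          ┃2024-04-08│I┃  7        


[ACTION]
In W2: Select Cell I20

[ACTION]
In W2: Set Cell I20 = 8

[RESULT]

                                                  
━━━━━━━━━━━━━━━━━━━━━━━━━┏━━━━━━━━━━━━━━━━━━━━━━━━
mageViewer               ┃ DataTable  ┏━━━━━━━━━━━
─────────────────────────┠────────────┃ Spreadshee
                         ┃Date      │S┠───────────
                         ┃──────────┼─┃I20: 8     
                         ┃2024-01-03│A┃       A   
    ▓▓▓▓▓▓▓▓▓▓           ┃2024-12-23│C┃-----------
    ▓▓▓▓▓▓▓▓▓▓           ┃2024-07-17│I┃  1        
    ▓▓▓▓▓▓▓▓▓▓           ┃2024-08-03│C┃  2        
    ▓▓▓▓▓▓▓▓▓▓           ┃2024-06-07│A┃  3        
    ▓▓▓▓▓▓▓▓▓▓           ┃2024-05-27│I┃  4        
    ▓▓▓▓▓▓▓▓▓▓           ┃2024-08-21│A┃  5        
                         ┃2024-03-17│A┃  6        
              █          ┃2024-04-08│I┃  7        


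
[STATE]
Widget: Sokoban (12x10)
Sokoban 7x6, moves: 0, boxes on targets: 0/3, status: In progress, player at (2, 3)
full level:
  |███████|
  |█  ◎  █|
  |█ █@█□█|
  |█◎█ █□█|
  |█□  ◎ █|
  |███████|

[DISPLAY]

███████     
█  ◎  █     
█ █@█□█     
█◎█ █□█     
█□  ◎ █     
███████     
Moves: 0  0/
            
            
            


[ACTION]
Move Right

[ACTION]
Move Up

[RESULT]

███████     
█  +  █     
█ █ █□█     
█◎█ █□█     
█□  ◎ █     
███████     
Moves: 1  0/
            
            
            


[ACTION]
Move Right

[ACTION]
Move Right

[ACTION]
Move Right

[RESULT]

███████     
█  ◎ @█     
█ █ █□█     
█◎█ █□█     
█□  ◎ █     
███████     
Moves: 3  0/
            
            
            


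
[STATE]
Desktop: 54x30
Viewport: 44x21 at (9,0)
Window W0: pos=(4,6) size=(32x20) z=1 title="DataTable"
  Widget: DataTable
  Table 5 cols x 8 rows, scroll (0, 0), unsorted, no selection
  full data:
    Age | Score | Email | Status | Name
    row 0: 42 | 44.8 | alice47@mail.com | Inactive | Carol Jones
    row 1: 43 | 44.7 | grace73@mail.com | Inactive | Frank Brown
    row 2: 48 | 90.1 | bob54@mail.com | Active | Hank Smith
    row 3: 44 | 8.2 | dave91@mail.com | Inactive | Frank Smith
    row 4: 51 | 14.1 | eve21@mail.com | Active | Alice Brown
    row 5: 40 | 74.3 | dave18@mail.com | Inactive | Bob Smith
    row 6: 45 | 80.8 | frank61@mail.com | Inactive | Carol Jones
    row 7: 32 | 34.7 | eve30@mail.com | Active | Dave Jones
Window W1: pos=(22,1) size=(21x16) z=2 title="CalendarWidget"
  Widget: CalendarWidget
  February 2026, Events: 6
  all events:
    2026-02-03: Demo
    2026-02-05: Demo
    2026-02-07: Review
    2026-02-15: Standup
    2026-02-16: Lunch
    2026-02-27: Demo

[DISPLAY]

                                            
             ┏━━━━━━━━━━━━━━━━━━━┓          
             ┃ CalendarWidget    ┃          
             ┠───────────────────┨          
             ┃   February 2026   ┃          
             ┃Mo Tu We Th Fr Sa S┃          
━━━━━━━━━━━━━┃                   ┃          
aTable       ┃ 2  3*  4  5*  6  7┃          
─────────────┃ 9 10 11 12 13 14 1┃          
Score│Email  ┃16* 17 18 19 20 21 ┃          
─────┼───────┃23 24 25 26 27* 28 ┃          
44.8 │alice47┃                   ┃          
44.7 │grace73┃                   ┃          
90.1 │bob54@m┃                   ┃          
8.2  │dave91@┃                   ┃          
14.1 │eve21@m┃                   ┃          
74.3 │dave18@┗━━━━━━━━━━━━━━━━━━━┛          
80.8 │frank61@mail.com│Ina┃                 
34.7 │eve30@mail.com  │Act┃                 
                          ┃                 
                          ┃                 


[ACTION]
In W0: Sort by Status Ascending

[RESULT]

                                            
             ┏━━━━━━━━━━━━━━━━━━━┓          
             ┃ CalendarWidget    ┃          
             ┠───────────────────┨          
             ┃   February 2026   ┃          
             ┃Mo Tu We Th Fr Sa S┃          
━━━━━━━━━━━━━┃                   ┃          
aTable       ┃ 2  3*  4  5*  6  7┃          
─────────────┃ 9 10 11 12 13 14 1┃          
Score│Email  ┃16* 17 18 19 20 21 ┃          
─────┼───────┃23 24 25 26 27* 28 ┃          
90.1 │bob54@m┃                   ┃          
14.1 │eve21@m┃                   ┃          
34.7 │eve30@m┃                   ┃          
44.8 │alice47┃                   ┃          
44.7 │grace73┃                   ┃          
8.2  │dave91@┗━━━━━━━━━━━━━━━━━━━┛          
74.3 │dave18@mail.com │Ina┃                 
80.8 │frank61@mail.com│Ina┃                 
                          ┃                 
                          ┃                 


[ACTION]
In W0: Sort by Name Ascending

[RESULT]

                                            
             ┏━━━━━━━━━━━━━━━━━━━┓          
             ┃ CalendarWidget    ┃          
             ┠───────────────────┨          
             ┃   February 2026   ┃          
             ┃Mo Tu We Th Fr Sa S┃          
━━━━━━━━━━━━━┃                   ┃          
aTable       ┃ 2  3*  4  5*  6  7┃          
─────────────┃ 9 10 11 12 13 14 1┃          
Score│Email  ┃16* 17 18 19 20 21 ┃          
─────┼───────┃23 24 25 26 27* 28 ┃          
14.1 │eve21@m┃                   ┃          
74.3 │dave18@┃                   ┃          
44.8 │alice47┃                   ┃          
80.8 │frank61┃                   ┃          
34.7 │eve30@m┃                   ┃          
44.7 │grace73┗━━━━━━━━━━━━━━━━━━━┛          
8.2  │dave91@mail.com │Ina┃                 
90.1 │bob54@mail.com  │Act┃                 
                          ┃                 
                          ┃                 


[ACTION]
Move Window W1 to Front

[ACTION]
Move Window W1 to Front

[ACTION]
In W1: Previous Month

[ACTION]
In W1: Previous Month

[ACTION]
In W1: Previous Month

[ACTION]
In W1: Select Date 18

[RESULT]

                                            
             ┏━━━━━━━━━━━━━━━━━━━┓          
             ┃ CalendarWidget    ┃          
             ┠───────────────────┨          
             ┃   November 2025   ┃          
             ┃Mo Tu We Th Fr Sa S┃          
━━━━━━━━━━━━━┃                1  ┃          
aTable       ┃ 3  4  5  6  7  8  ┃          
─────────────┃10 11 12 13 14 15 1┃          
Score│Email  ┃17 [18] 19 20 21 22┃          
─────┼───────┃24 25 26 27 28 29 3┃          
14.1 │eve21@m┃                   ┃          
74.3 │dave18@┃                   ┃          
44.8 │alice47┃                   ┃          
80.8 │frank61┃                   ┃          
34.7 │eve30@m┃                   ┃          
44.7 │grace73┗━━━━━━━━━━━━━━━━━━━┛          
8.2  │dave91@mail.com │Ina┃                 
90.1 │bob54@mail.com  │Act┃                 
                          ┃                 
                          ┃                 


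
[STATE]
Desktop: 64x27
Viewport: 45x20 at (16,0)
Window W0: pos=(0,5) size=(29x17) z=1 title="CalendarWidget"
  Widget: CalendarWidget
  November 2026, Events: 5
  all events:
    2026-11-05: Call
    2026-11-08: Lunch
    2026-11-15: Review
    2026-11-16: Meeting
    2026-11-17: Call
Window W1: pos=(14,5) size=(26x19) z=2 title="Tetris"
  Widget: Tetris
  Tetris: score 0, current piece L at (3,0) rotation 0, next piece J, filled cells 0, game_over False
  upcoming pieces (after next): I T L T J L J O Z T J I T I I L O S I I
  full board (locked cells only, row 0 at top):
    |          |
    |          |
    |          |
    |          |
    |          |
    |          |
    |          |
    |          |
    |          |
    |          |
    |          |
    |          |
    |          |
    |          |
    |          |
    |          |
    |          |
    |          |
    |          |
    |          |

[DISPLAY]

                                             
                                             
                                             
                                             
                                             
━━━━━━━━━━━━━━━━━━━━━━━┓                     
Tetris                 ┃                     
───────────────────────┨                     
         │Next:        ┃                     
         │█            ┃                     
         │███          ┃                     
         │             ┃                     
         │             ┃                     
         │             ┃                     
         │Score:       ┃                     
         │0            ┃                     
         │             ┃                     
         │             ┃                     
         │             ┃                     
         │             ┃                     


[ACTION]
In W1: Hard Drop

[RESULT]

                                             
                                             
                                             
                                             
                                             
━━━━━━━━━━━━━━━━━━━━━━━┓                     
Tetris                 ┃                     
───────────────────────┨                     
         │Next:        ┃                     
         │████         ┃                     
         │             ┃                     
         │             ┃                     
         │             ┃                     
         │             ┃                     
         │Score:       ┃                     
         │0            ┃                     
         │             ┃                     
         │             ┃                     
         │             ┃                     
         │             ┃                     


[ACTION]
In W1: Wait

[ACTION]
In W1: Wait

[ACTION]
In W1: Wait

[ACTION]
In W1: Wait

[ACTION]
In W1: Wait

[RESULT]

                                             
                                             
                                             
                                             
                                             
━━━━━━━━━━━━━━━━━━━━━━━┓                     
Tetris                 ┃                     
───────────────────────┨                     
  █      │Next:        ┃                     
  ███    │████         ┃                     
         │             ┃                     
         │             ┃                     
         │             ┃                     
         │             ┃                     
         │Score:       ┃                     
         │0            ┃                     
         │             ┃                     
         │             ┃                     
         │             ┃                     
         │             ┃                     


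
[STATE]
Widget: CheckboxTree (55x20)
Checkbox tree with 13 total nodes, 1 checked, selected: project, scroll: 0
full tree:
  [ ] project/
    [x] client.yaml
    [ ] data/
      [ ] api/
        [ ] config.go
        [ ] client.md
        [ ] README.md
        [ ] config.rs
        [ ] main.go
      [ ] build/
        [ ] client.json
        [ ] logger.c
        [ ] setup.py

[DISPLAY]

>[-] project/                                          
   [x] client.yaml                                     
   [ ] data/                                           
     [ ] api/                                          
       [ ] config.go                                   
       [ ] client.md                                   
       [ ] README.md                                   
       [ ] config.rs                                   
       [ ] main.go                                     
     [ ] build/                                        
       [ ] client.json                                 
       [ ] logger.c                                    
       [ ] setup.py                                    
                                                       
                                                       
                                                       
                                                       
                                                       
                                                       
                                                       


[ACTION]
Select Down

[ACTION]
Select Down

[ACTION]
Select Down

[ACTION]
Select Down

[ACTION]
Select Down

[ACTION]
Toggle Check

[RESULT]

 [-] project/                                          
   [x] client.yaml                                     
   [-] data/                                           
     [-] api/                                          
       [ ] config.go                                   
>      [x] client.md                                   
       [ ] README.md                                   
       [ ] config.rs                                   
       [ ] main.go                                     
     [ ] build/                                        
       [ ] client.json                                 
       [ ] logger.c                                    
       [ ] setup.py                                    
                                                       
                                                       
                                                       
                                                       
                                                       
                                                       
                                                       


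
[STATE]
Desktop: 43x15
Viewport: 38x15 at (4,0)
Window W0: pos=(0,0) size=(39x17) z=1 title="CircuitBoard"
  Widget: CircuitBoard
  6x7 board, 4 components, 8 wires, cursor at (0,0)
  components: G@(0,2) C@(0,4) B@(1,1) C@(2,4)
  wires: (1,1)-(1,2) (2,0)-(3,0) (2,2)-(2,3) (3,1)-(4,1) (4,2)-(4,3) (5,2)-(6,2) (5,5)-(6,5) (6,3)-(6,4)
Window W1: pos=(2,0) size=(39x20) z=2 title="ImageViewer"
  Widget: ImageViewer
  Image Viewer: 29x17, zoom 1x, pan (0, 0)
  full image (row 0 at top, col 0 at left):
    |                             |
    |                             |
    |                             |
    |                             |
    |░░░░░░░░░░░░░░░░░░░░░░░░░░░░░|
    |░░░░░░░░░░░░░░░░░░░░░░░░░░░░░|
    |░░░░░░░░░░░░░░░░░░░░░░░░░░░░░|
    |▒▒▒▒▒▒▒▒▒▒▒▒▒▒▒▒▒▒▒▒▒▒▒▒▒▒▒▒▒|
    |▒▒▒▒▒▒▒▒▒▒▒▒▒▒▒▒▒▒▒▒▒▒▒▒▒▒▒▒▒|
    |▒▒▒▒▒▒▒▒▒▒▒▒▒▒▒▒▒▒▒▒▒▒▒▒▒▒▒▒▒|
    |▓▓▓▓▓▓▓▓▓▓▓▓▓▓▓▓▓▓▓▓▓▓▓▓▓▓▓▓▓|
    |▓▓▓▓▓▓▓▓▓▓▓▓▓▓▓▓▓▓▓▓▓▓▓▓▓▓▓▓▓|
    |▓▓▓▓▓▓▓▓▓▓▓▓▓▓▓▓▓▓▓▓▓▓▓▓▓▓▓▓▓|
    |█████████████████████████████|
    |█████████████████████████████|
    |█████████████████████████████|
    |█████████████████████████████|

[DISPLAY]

━━━━━━━━━━━━━━━━━━━━━━━━━━━━━━━━━━━━┓ 
ImageViewer                         ┃ 
────────────────────────────────────┨ 
                                    ┃ 
                                    ┃ 
                                    ┃ 
                                    ┃ 
░░░░░░░░░░░░░░░░░░░░░░░░░░░░        ┃ 
░░░░░░░░░░░░░░░░░░░░░░░░░░░░        ┃ 
░░░░░░░░░░░░░░░░░░░░░░░░░░░░        ┃ 
▒▒▒▒▒▒▒▒▒▒▒▒▒▒▒▒▒▒▒▒▒▒▒▒▒▒▒▒        ┃ 
▒▒▒▒▒▒▒▒▒▒▒▒▒▒▒▒▒▒▒▒▒▒▒▒▒▒▒▒        ┃ 
▒▒▒▒▒▒▒▒▒▒▒▒▒▒▒▒▒▒▒▒▒▒▒▒▒▒▒▒        ┃ 
▓▓▓▓▓▓▓▓▓▓▓▓▓▓▓▓▓▓▓▓▓▓▓▓▓▓▓▓        ┃ 
▓▓▓▓▓▓▓▓▓▓▓▓▓▓▓▓▓▓▓▓▓▓▓▓▓▓▓▓        ┃ 


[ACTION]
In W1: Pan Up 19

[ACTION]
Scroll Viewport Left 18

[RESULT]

┏━┏━━━━━━━━━━━━━━━━━━━━━━━━━━━━━━━━━━━
┃ ┃ ImageViewer                       
┠─┠───────────────────────────────────
┃ ┃                                   
┃0┃                                   
┃ ┃                                   
┃1┃                                   
┃ ┃░░░░░░░░░░░░░░░░░░░░░░░░░░░░░      
┃2┃░░░░░░░░░░░░░░░░░░░░░░░░░░░░░      
┃ ┃░░░░░░░░░░░░░░░░░░░░░░░░░░░░░      
┃3┃▒▒▒▒▒▒▒▒▒▒▒▒▒▒▒▒▒▒▒▒▒▒▒▒▒▒▒▒▒      
┃ ┃▒▒▒▒▒▒▒▒▒▒▒▒▒▒▒▒▒▒▒▒▒▒▒▒▒▒▒▒▒      
┃4┃▒▒▒▒▒▒▒▒▒▒▒▒▒▒▒▒▒▒▒▒▒▒▒▒▒▒▒▒▒      
┃ ┃▓▓▓▓▓▓▓▓▓▓▓▓▓▓▓▓▓▓▓▓▓▓▓▓▓▓▓▓▓      
┃5┃▓▓▓▓▓▓▓▓▓▓▓▓▓▓▓▓▓▓▓▓▓▓▓▓▓▓▓▓▓      


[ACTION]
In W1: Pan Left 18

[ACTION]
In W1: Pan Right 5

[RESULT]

┏━┏━━━━━━━━━━━━━━━━━━━━━━━━━━━━━━━━━━━
┃ ┃ ImageViewer                       
┠─┠───────────────────────────────────
┃ ┃                                   
┃0┃                                   
┃ ┃                                   
┃1┃                                   
┃ ┃░░░░░░░░░░░░░░░░░░░░░░░░           
┃2┃░░░░░░░░░░░░░░░░░░░░░░░░           
┃ ┃░░░░░░░░░░░░░░░░░░░░░░░░           
┃3┃▒▒▒▒▒▒▒▒▒▒▒▒▒▒▒▒▒▒▒▒▒▒▒▒           
┃ ┃▒▒▒▒▒▒▒▒▒▒▒▒▒▒▒▒▒▒▒▒▒▒▒▒           
┃4┃▒▒▒▒▒▒▒▒▒▒▒▒▒▒▒▒▒▒▒▒▒▒▒▒           
┃ ┃▓▓▓▓▓▓▓▓▓▓▓▓▓▓▓▓▓▓▓▓▓▓▓▓           
┃5┃▓▓▓▓▓▓▓▓▓▓▓▓▓▓▓▓▓▓▓▓▓▓▓▓           
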